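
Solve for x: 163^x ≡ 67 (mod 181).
114

Baby-step giant-step with step n = ⌈√181⌉ = 14.
Baby steps 163^j mod 181 (j:value) for j=0..13: 0:1, 1:163, 2:143, 3:141, 4:177, 5:72, 6:152, 7:160, 8:16, 9:74, 10:116, 11:84, 12:117, 13:66.
Giant-step multiplier: 163^(-14) ≡ 163^(180-14) = 163^166 ≡ 55 (mod 181).
Giant steps γ_i = 67·55^i mod 181: γ_0=67, γ_1=65, γ_2=136, γ_3=59, γ_4=168, γ_5=9, γ_6=133, γ_7=75, γ_8=143 (in table at j=2).
x = i·n + j = 8·14 + 2 = 114.
Check: 163^114 ≡ 67 (mod 181).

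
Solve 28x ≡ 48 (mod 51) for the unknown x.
x ≡ 9 (mod 51)

gcd(28, 51) = 1, which divides 48, so solutions exist.
Find 28^(-1) mod 51 by the extended Euclidean algorithm:
51 = 1 × 28 + 23  ⟹  23 = (1)·51 + (-1)·28
28 = 1 × 23 + 5  ⟹  5 = (-1)·51 + (2)·28
23 = 4 × 5 + 3  ⟹  3 = (5)·51 + (-9)·28
5 = 1 × 3 + 2  ⟹  2 = (-6)·51 + (11)·28
3 = 1 × 2 + 1  ⟹  1 = (11)·51 + (-20)·28
So (-20)·28 ≡ 1 (mod 51), i.e. 28^(-1) ≡ -20 ≡ 31 (mod 51).
x ≡ 31 × 48 = 1488 ≡ 9 (mod 51).
Check: 28 × 9 = 252 ≡ 48 (mod 51).
Unique solution: x ≡ 9 (mod 51)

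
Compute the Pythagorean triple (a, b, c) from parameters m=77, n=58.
(2565, 8932, 9293)

Euclid's formula: a = m² - n², b = 2mn, c = m² + n²
m = 77, n = 58
a = 77² - 58² = 5929 - 3364 = 2565
b = 2 × 77 × 58 = 8932
c = 77² + 58² = 5929 + 3364 = 9293
Verification: 2565² + 8932² = 6579225 + 79780624 = 86359849 = 9293² ✓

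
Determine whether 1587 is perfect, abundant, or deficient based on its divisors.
deficient

Proper divisors of 1587: sum = 1 + 3 + 23 + 69 + 529 = 625
Since 625 < 1587, 1587 is deficient.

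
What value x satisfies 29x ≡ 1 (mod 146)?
141

gcd(29, 146) = 1, so the inverse exists.
Extended Euclidean algorithm on (146, 29):
146 = 5 × 29 + 1  ⟹  1 = (1)·146 + (-5)·29
So (-5)·29 ≡ 1 (mod 146), i.e. 29^(-1) ≡ -5 ≡ 141 (mod 146).
Check: 29 × 141 = 4089 ≡ 1 (mod 146)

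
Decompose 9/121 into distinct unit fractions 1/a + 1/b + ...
1/14 + 1/339 + 1/574266

Greedy algorithm:
9/121: ceiling(121/9) = 14, use 1/14
5/1694: ceiling(1694/5) = 339, use 1/339
1/574266: ceiling(574266/1) = 574266, use 1/574266
Result: 9/121 = 1/14 + 1/339 + 1/574266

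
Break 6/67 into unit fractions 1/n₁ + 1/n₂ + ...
1/12 + 1/161 + 1/129444

Greedy algorithm:
6/67: ceiling(67/6) = 12, use 1/12
5/804: ceiling(804/5) = 161, use 1/161
1/129444: ceiling(129444/1) = 129444, use 1/129444
Result: 6/67 = 1/12 + 1/161 + 1/129444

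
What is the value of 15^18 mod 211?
1

Repeated squaring. Binary of 18 = 10010.
15^1 ≡ 15 (mod 211); 15^2 ≡ 14 (mod 211); 15^4 ≡ 196 (mod 211); 15^8 ≡ 14 (mod 211); 15^16 ≡ 196 (mod 211)
15^18 = 15^2 × 15^16 ≡ 1 (mod 211)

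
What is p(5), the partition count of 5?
7

p(n) counts ways to write n as a sum of positive integers (order ignored).
Examples: 5; 4 + 1; 3 + 2; 3 + 1 + 1; 2 + 2 + 1; ... (7 total)
p(5) = 7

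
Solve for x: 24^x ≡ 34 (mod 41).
23

Baby-step giant-step with step n = ⌈√41⌉ = 7.
Baby steps 24^j mod 41 (j:value) for j=0..6: 0:1, 1:24, 2:2, 3:7, 4:4, 5:14, 6:8.
Giant-step multiplier: 24^(-7) ≡ 24^(40-7) = 24^33 ≡ 22 (mod 41).
Giant steps γ_i = 34·22^i mod 41: γ_0=34, γ_1=10, γ_2=15, γ_3=2 (in table at j=2).
x = i·n + j = 3·7 + 2 = 23.
Check: 24^23 ≡ 34 (mod 41).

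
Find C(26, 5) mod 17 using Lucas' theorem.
7

Using Lucas' theorem:
Write n=26 and k=5 in base 17:
n in base 17: [1, 9]
k in base 17: [0, 5]
C(26,5) mod 17 = ∏ C(n_i, k_i) mod 17
Digit binomials (mod 17): C(1,0) = 1; C(9,5) = 126 ≡ 7
Product: 1 × 7 = 7 ≡ 7 (mod 17)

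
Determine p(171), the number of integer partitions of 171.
301384802048

p(n) counts ways to write n as a sum of positive integers (order ignored).
Euler's pentagonal recurrence: p(k) = p(k-1) + p(k-2) - p(k-5) - p(k-7) + p(k-12) + p(k-15) - ... (offsets j(3j∓1)/2, signs ++--, p(0)=1, p(<0)=0).
DP table for k = 0..170: p(0)=1, p(1)=1, p(2)=2, p(3)=3, p(4)=5, p(5)=7, p(6)=11, p(7)=15, p(8)=22, p(9)=30, p(10)=42, p(11)=56, p(12)=77, p(13)=101, p(14)=135, p(15)=176, p(16)=231, p(17)=297, p(18)=385, p(19)=490, p(20)=627, p(21)=792, p(22)=1002, p(23)=1255, p(24)=1575, p(25)=1958, p(26)=2436, p(27)=3010, p(28)=3718, p(29)=4565, p(30)=5604, p(31)=6842, p(32)=8349, p(33)=10143, p(34)=12310, p(35)=14883, p(36)=17977, p(37)=21637, p(38)=26015, p(39)=31185, p(40)=37338, p(41)=44583, p(42)=53174, p(43)=63261, p(44)=75175, p(45)=89134, p(46)=105558, p(47)=124754, p(48)=147273, p(49)=173525, p(50)=204226, p(51)=239943, p(52)=281589, p(53)=329931, p(54)=386155, p(55)=451276, p(56)=526823, p(57)=614154, p(58)=715220, p(59)=831820, p(60)=966467, p(61)=1121505, p(62)=1300156, p(63)=1505499, p(64)=1741630, p(65)=2012558, p(66)=2323520, p(67)=2679689, p(68)=3087735, p(69)=3554345, p(70)=4087968, p(71)=4697205, p(72)=5392783, p(73)=6185689, p(74)=7089500, p(75)=8118264, p(76)=9289091, p(77)=10619863, p(78)=12132164, p(79)=13848650, p(80)=15796476, p(81)=18004327, p(82)=20506255, p(83)=23338469, p(84)=26543660, p(85)=30167357, p(86)=34262962, p(87)=38887673, p(88)=44108109, p(89)=49995925, p(90)=56634173, p(91)=64112359, p(92)=72533807, p(93)=82010177, p(94)=92669720, p(95)=104651419, p(96)=118114304, p(97)=133230930, p(98)=150198136, p(99)=169229875, p(100)=190569292, p(101)=214481126, p(102)=241265379, p(103)=271248950, p(104)=304801365, p(105)=342325709, p(106)=384276336, p(107)=431149389, p(108)=483502844, p(109)=541946240, p(110)=607163746, p(111)=679903203, p(112)=761002156, p(113)=851376628, p(114)=952050665, p(115)=1064144451, p(116)=1188908248, p(117)=1327710076, p(118)=1482074143, p(119)=1653668665, p(120)=1844349560, p(121)=2056148051, p(122)=2291320912, p(123)=2552338241, p(124)=2841940500, p(125)=3163127352, p(126)=3519222692, p(127)=3913864295, p(128)=4351078600, p(129)=4835271870, p(130)=5371315400, p(131)=5964539504, p(132)=6620830889, p(133)=7346629512, p(134)=8149040695, p(135)=9035836076, p(136)=10015581680, p(137)=11097645016, p(138)=12292341831, p(139)=13610949895, p(140)=15065878135, p(141)=16670689208, p(142)=18440293320, p(143)=20390982757, p(144)=22540654445, p(145)=24908858009, p(146)=27517052599, p(147)=30388671978, p(148)=33549419497, p(149)=37027355200, p(150)=40853235313, p(151)=45060624582, p(152)=49686288421, p(153)=54770336324, p(154)=60356673280, p(155)=66493182097, p(156)=73232243759, p(157)=80630964769, p(158)=88751778802, p(159)=97662728555, p(160)=107438159466, p(161)=118159068427, p(162)=129913904637, p(163)=142798995930, p(164)=156919475295, p(165)=172389800255, p(166)=189334822579, p(167)=207890420102, p(168)=228204732751, p(169)=250438925115, p(170)=274768617130.
Final step: p(171) = p(170) + p(169) - p(166) - p(164) + p(159) + p(156) - p(149) - p(145) + p(136) + p(131) - p(120) - p(114) + p(101) + p(94) - p(79) - p(71) + p(54) + p(45) - p(26) - p(16)
= 274768617130 + 250438925115 - 189334822579 - 156919475295 + 97662728555 + 73232243759 - 37027355200 - 24908858009 + 10015581680 + 5964539504 - 1844349560 - 952050665 + 214481126 + 92669720 - 13848650 - 4697205 + 386155 + 89134 - 2436 - 231
= 301384802048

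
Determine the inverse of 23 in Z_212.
83

gcd(23, 212) = 1, so the inverse exists.
Extended Euclidean algorithm on (212, 23):
212 = 9 × 23 + 5  ⟹  5 = (1)·212 + (-9)·23
23 = 4 × 5 + 3  ⟹  3 = (-4)·212 + (37)·23
5 = 1 × 3 + 2  ⟹  2 = (5)·212 + (-46)·23
3 = 1 × 2 + 1  ⟹  1 = (-9)·212 + (83)·23
So (83)·23 ≡ 1 (mod 212), i.e. 23^(-1) ≡ 83 (mod 212).
Check: 23 × 83 = 1909 ≡ 1 (mod 212)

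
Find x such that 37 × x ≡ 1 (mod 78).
19

gcd(37, 78) = 1, so the inverse exists.
Extended Euclidean algorithm on (78, 37):
78 = 2 × 37 + 4  ⟹  4 = (1)·78 + (-2)·37
37 = 9 × 4 + 1  ⟹  1 = (-9)·78 + (19)·37
So (19)·37 ≡ 1 (mod 78), i.e. 37^(-1) ≡ 19 (mod 78).
Check: 37 × 19 = 703 ≡ 1 (mod 78)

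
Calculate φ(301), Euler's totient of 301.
252

301 = 7 × 43
φ(n) = n × ∏(1 - 1/p) for each prime p dividing n
φ(301) = 301 × (1 - 1/7) × (1 - 1/43) = 252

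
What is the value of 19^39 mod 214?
155

Repeated squaring. Binary of 39 = 100111.
19^1 ≡ 19 (mod 214); 19^2 ≡ 147 (mod 214); 19^4 ≡ 209 (mod 214); 19^8 ≡ 25 (mod 214); 19^16 ≡ 197 (mod 214); 19^32 ≡ 75 (mod 214)
19^39 = 19^1 × 19^2 × 19^4 × 19^32 ≡ 155 (mod 214)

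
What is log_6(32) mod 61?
35

Baby-step giant-step with step n = ⌈√61⌉ = 8.
Baby steps 6^j mod 61 (j:value) for j=0..7: 0:1, 1:6, 2:36, 3:33, 4:15, 5:29, 6:52, 7:7.
Giant-step multiplier: 6^(-8) ≡ 6^(60-8) = 6^52 ≡ 16 (mod 61).
Giant steps γ_i = 32·16^i mod 61: γ_0=32, γ_1=24, γ_2=18, γ_3=44, γ_4=33 (in table at j=3).
x = i·n + j = 4·8 + 3 = 35.
Check: 6^35 ≡ 32 (mod 61).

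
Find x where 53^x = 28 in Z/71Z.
31

Baby-step giant-step with step n = ⌈√71⌉ = 9.
Baby steps 53^j mod 71 (j:value) for j=0..8: 0:1, 1:53, 2:40, 3:61, 4:38, 5:26, 6:29, 7:46, 8:24.
Giant-step multiplier: 53^(-9) ≡ 53^(70-9) = 53^61 ≡ 59 (mod 71).
Giant steps γ_i = 28·59^i mod 71: γ_0=28, γ_1=19, γ_2=56, γ_3=38 (in table at j=4).
x = i·n + j = 3·9 + 4 = 31.
Check: 53^31 ≡ 28 (mod 71).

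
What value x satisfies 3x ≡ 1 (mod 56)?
19

gcd(3, 56) = 1, so the inverse exists.
Extended Euclidean algorithm on (56, 3):
56 = 18 × 3 + 2  ⟹  2 = (1)·56 + (-18)·3
3 = 1 × 2 + 1  ⟹  1 = (-1)·56 + (19)·3
So (19)·3 ≡ 1 (mod 56), i.e. 3^(-1) ≡ 19 (mod 56).
Check: 3 × 19 = 57 ≡ 1 (mod 56)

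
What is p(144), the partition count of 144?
22540654445

p(n) counts ways to write n as a sum of positive integers (order ignored).
Euler's pentagonal recurrence: p(k) = p(k-1) + p(k-2) - p(k-5) - p(k-7) + p(k-12) + p(k-15) - ... (offsets j(3j∓1)/2, signs ++--, p(0)=1, p(<0)=0).
DP table for k = 0..143: p(0)=1, p(1)=1, p(2)=2, p(3)=3, p(4)=5, p(5)=7, p(6)=11, p(7)=15, p(8)=22, p(9)=30, p(10)=42, p(11)=56, p(12)=77, p(13)=101, p(14)=135, p(15)=176, p(16)=231, p(17)=297, p(18)=385, p(19)=490, p(20)=627, p(21)=792, p(22)=1002, p(23)=1255, p(24)=1575, p(25)=1958, p(26)=2436, p(27)=3010, p(28)=3718, p(29)=4565, p(30)=5604, p(31)=6842, p(32)=8349, p(33)=10143, p(34)=12310, p(35)=14883, p(36)=17977, p(37)=21637, p(38)=26015, p(39)=31185, p(40)=37338, p(41)=44583, p(42)=53174, p(43)=63261, p(44)=75175, p(45)=89134, p(46)=105558, p(47)=124754, p(48)=147273, p(49)=173525, p(50)=204226, p(51)=239943, p(52)=281589, p(53)=329931, p(54)=386155, p(55)=451276, p(56)=526823, p(57)=614154, p(58)=715220, p(59)=831820, p(60)=966467, p(61)=1121505, p(62)=1300156, p(63)=1505499, p(64)=1741630, p(65)=2012558, p(66)=2323520, p(67)=2679689, p(68)=3087735, p(69)=3554345, p(70)=4087968, p(71)=4697205, p(72)=5392783, p(73)=6185689, p(74)=7089500, p(75)=8118264, p(76)=9289091, p(77)=10619863, p(78)=12132164, p(79)=13848650, p(80)=15796476, p(81)=18004327, p(82)=20506255, p(83)=23338469, p(84)=26543660, p(85)=30167357, p(86)=34262962, p(87)=38887673, p(88)=44108109, p(89)=49995925, p(90)=56634173, p(91)=64112359, p(92)=72533807, p(93)=82010177, p(94)=92669720, p(95)=104651419, p(96)=118114304, p(97)=133230930, p(98)=150198136, p(99)=169229875, p(100)=190569292, p(101)=214481126, p(102)=241265379, p(103)=271248950, p(104)=304801365, p(105)=342325709, p(106)=384276336, p(107)=431149389, p(108)=483502844, p(109)=541946240, p(110)=607163746, p(111)=679903203, p(112)=761002156, p(113)=851376628, p(114)=952050665, p(115)=1064144451, p(116)=1188908248, p(117)=1327710076, p(118)=1482074143, p(119)=1653668665, p(120)=1844349560, p(121)=2056148051, p(122)=2291320912, p(123)=2552338241, p(124)=2841940500, p(125)=3163127352, p(126)=3519222692, p(127)=3913864295, p(128)=4351078600, p(129)=4835271870, p(130)=5371315400, p(131)=5964539504, p(132)=6620830889, p(133)=7346629512, p(134)=8149040695, p(135)=9035836076, p(136)=10015581680, p(137)=11097645016, p(138)=12292341831, p(139)=13610949895, p(140)=15065878135, p(141)=16670689208, p(142)=18440293320, p(143)=20390982757.
Final step: p(144) = p(143) + p(142) - p(139) - p(137) + p(132) + p(129) - p(122) - p(118) + p(109) + p(104) - p(93) - p(87) + p(74) + p(67) - p(52) - p(44) + p(27) + p(18)
= 20390982757 + 18440293320 - 13610949895 - 11097645016 + 6620830889 + 4835271870 - 2291320912 - 1482074143 + 541946240 + 304801365 - 82010177 - 38887673 + 7089500 + 2679689 - 281589 - 75175 + 3010 + 385
= 22540654445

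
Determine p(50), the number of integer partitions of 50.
204226

p(n) counts ways to write n as a sum of positive integers (order ignored).
Euler's pentagonal recurrence: p(k) = p(k-1) + p(k-2) - p(k-5) - p(k-7) + p(k-12) + p(k-15) - ... (offsets j(3j∓1)/2, signs ++--, p(0)=1, p(<0)=0).
DP table for k = 0..49: p(0)=1, p(1)=1, p(2)=2, p(3)=3, p(4)=5, p(5)=7, p(6)=11, p(7)=15, p(8)=22, p(9)=30, p(10)=42, p(11)=56, p(12)=77, p(13)=101, p(14)=135, p(15)=176, p(16)=231, p(17)=297, p(18)=385, p(19)=490, p(20)=627, p(21)=792, p(22)=1002, p(23)=1255, p(24)=1575, p(25)=1958, p(26)=2436, p(27)=3010, p(28)=3718, p(29)=4565, p(30)=5604, p(31)=6842, p(32)=8349, p(33)=10143, p(34)=12310, p(35)=14883, p(36)=17977, p(37)=21637, p(38)=26015, p(39)=31185, p(40)=37338, p(41)=44583, p(42)=53174, p(43)=63261, p(44)=75175, p(45)=89134, p(46)=105558, p(47)=124754, p(48)=147273, p(49)=173525.
Final step: p(50) = p(49) + p(48) - p(45) - p(43) + p(38) + p(35) - p(28) - p(24) + p(15) + p(10)
= 173525 + 147273 - 89134 - 63261 + 26015 + 14883 - 3718 - 1575 + 176 + 42
= 204226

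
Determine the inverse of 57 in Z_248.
161

gcd(57, 248) = 1, so the inverse exists.
Extended Euclidean algorithm on (248, 57):
248 = 4 × 57 + 20  ⟹  20 = (1)·248 + (-4)·57
57 = 2 × 20 + 17  ⟹  17 = (-2)·248 + (9)·57
20 = 1 × 17 + 3  ⟹  3 = (3)·248 + (-13)·57
17 = 5 × 3 + 2  ⟹  2 = (-17)·248 + (74)·57
3 = 1 × 2 + 1  ⟹  1 = (20)·248 + (-87)·57
So (-87)·57 ≡ 1 (mod 248), i.e. 57^(-1) ≡ -87 ≡ 161 (mod 248).
Check: 57 × 161 = 9177 ≡ 1 (mod 248)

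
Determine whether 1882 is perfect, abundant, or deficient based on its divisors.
deficient

Proper divisors of 1882: sum = 1 + 2 + 941 = 944
Since 944 < 1882, 1882 is deficient.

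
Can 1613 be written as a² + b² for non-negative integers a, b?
13² + 38² (a=13, b=38)

Factorization: 1613 = 1613
By Fermat: n is sum of two squares iff every prime p ≡ 3 (mod 4) appears to even power.
All primes ≡ 3 (mod 4) appear to even power.
Search a = 0, 1, 2, … for 1613 - a² a perfect square: first hit at a = 13: 1613 - 169 = 1444 = 38².
1613 = 13² + 38² = 169 + 1444 ✓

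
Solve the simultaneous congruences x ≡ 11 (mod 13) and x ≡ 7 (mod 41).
89

Using Chinese Remainder Theorem:
M = 13 × 41 = 533
M1 = 41, M2 = 13
y1 = 41^(-1) mod 13 = 7
y2 = 13^(-1) mod 41 = 19
x = (11×41×7 + 7×13×19) mod 533 = 89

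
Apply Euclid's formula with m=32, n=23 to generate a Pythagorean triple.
(495, 1472, 1553)

Euclid's formula: a = m² - n², b = 2mn, c = m² + n²
m = 32, n = 23
a = 32² - 23² = 1024 - 529 = 495
b = 2 × 32 × 23 = 1472
c = 32² + 23² = 1024 + 529 = 1553
Verification: 495² + 1472² = 245025 + 2166784 = 2411809 = 1553² ✓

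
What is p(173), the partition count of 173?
362326859895

p(n) counts ways to write n as a sum of positive integers (order ignored).
Euler's pentagonal recurrence: p(k) = p(k-1) + p(k-2) - p(k-5) - p(k-7) + p(k-12) + p(k-15) - ... (offsets j(3j∓1)/2, signs ++--, p(0)=1, p(<0)=0).
DP table for k = 0..172: p(0)=1, p(1)=1, p(2)=2, p(3)=3, p(4)=5, p(5)=7, p(6)=11, p(7)=15, p(8)=22, p(9)=30, p(10)=42, p(11)=56, p(12)=77, p(13)=101, p(14)=135, p(15)=176, p(16)=231, p(17)=297, p(18)=385, p(19)=490, p(20)=627, p(21)=792, p(22)=1002, p(23)=1255, p(24)=1575, p(25)=1958, p(26)=2436, p(27)=3010, p(28)=3718, p(29)=4565, p(30)=5604, p(31)=6842, p(32)=8349, p(33)=10143, p(34)=12310, p(35)=14883, p(36)=17977, p(37)=21637, p(38)=26015, p(39)=31185, p(40)=37338, p(41)=44583, p(42)=53174, p(43)=63261, p(44)=75175, p(45)=89134, p(46)=105558, p(47)=124754, p(48)=147273, p(49)=173525, p(50)=204226, p(51)=239943, p(52)=281589, p(53)=329931, p(54)=386155, p(55)=451276, p(56)=526823, p(57)=614154, p(58)=715220, p(59)=831820, p(60)=966467, p(61)=1121505, p(62)=1300156, p(63)=1505499, p(64)=1741630, p(65)=2012558, p(66)=2323520, p(67)=2679689, p(68)=3087735, p(69)=3554345, p(70)=4087968, p(71)=4697205, p(72)=5392783, p(73)=6185689, p(74)=7089500, p(75)=8118264, p(76)=9289091, p(77)=10619863, p(78)=12132164, p(79)=13848650, p(80)=15796476, p(81)=18004327, p(82)=20506255, p(83)=23338469, p(84)=26543660, p(85)=30167357, p(86)=34262962, p(87)=38887673, p(88)=44108109, p(89)=49995925, p(90)=56634173, p(91)=64112359, p(92)=72533807, p(93)=82010177, p(94)=92669720, p(95)=104651419, p(96)=118114304, p(97)=133230930, p(98)=150198136, p(99)=169229875, p(100)=190569292, p(101)=214481126, p(102)=241265379, p(103)=271248950, p(104)=304801365, p(105)=342325709, p(106)=384276336, p(107)=431149389, p(108)=483502844, p(109)=541946240, p(110)=607163746, p(111)=679903203, p(112)=761002156, p(113)=851376628, p(114)=952050665, p(115)=1064144451, p(116)=1188908248, p(117)=1327710076, p(118)=1482074143, p(119)=1653668665, p(120)=1844349560, p(121)=2056148051, p(122)=2291320912, p(123)=2552338241, p(124)=2841940500, p(125)=3163127352, p(126)=3519222692, p(127)=3913864295, p(128)=4351078600, p(129)=4835271870, p(130)=5371315400, p(131)=5964539504, p(132)=6620830889, p(133)=7346629512, p(134)=8149040695, p(135)=9035836076, p(136)=10015581680, p(137)=11097645016, p(138)=12292341831, p(139)=13610949895, p(140)=15065878135, p(141)=16670689208, p(142)=18440293320, p(143)=20390982757, p(144)=22540654445, p(145)=24908858009, p(146)=27517052599, p(147)=30388671978, p(148)=33549419497, p(149)=37027355200, p(150)=40853235313, p(151)=45060624582, p(152)=49686288421, p(153)=54770336324, p(154)=60356673280, p(155)=66493182097, p(156)=73232243759, p(157)=80630964769, p(158)=88751778802, p(159)=97662728555, p(160)=107438159466, p(161)=118159068427, p(162)=129913904637, p(163)=142798995930, p(164)=156919475295, p(165)=172389800255, p(166)=189334822579, p(167)=207890420102, p(168)=228204732751, p(169)=250438925115, p(170)=274768617130, p(171)=301384802048, p(172)=330495499613.
Final step: p(173) = p(172) + p(171) - p(168) - p(166) + p(161) + p(158) - p(151) - p(147) + p(138) + p(133) - p(122) - p(116) + p(103) + p(96) - p(81) - p(73) + p(56) + p(47) - p(28) - p(18)
= 330495499613 + 301384802048 - 228204732751 - 189334822579 + 118159068427 + 88751778802 - 45060624582 - 30388671978 + 12292341831 + 7346629512 - 2291320912 - 1188908248 + 271248950 + 118114304 - 18004327 - 6185689 + 526823 + 124754 - 3718 - 385
= 362326859895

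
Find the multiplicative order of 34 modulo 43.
42

43 is prime, so ord(34) divides φ(43) = 42.
Divisors of 42: 1, 2, 3, 6, 7, 14, 21, 42.
Repeated squaring: 34^1 ≡ 34, 34^2 ≡ 38, 34^4 ≡ 25, 34^8 ≡ 23, 34^16 ≡ 13, 34^32 ≡ 40 (mod 43).
Test 34^d mod 43 for each divisor d in increasing order:
34^1 ≡ 34
34^2 ≡ 38
34^3 = 34^2·34^1 ≡ 2
34^6 = 34^4·34^2 ≡ 4
34^7 = 34^4·34^2·34^1 ≡ 7
34^14 = 34^8·34^4·34^2 ≡ 6
34^21 = 34^16·34^4·34^1 ≡ 42
34^42 = 34^32·34^8·34^2 ≡ 1  ← first divisor giving 1
The order is 42.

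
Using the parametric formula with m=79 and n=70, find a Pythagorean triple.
(1341, 11060, 11141)

Euclid's formula: a = m² - n², b = 2mn, c = m² + n²
m = 79, n = 70
a = 79² - 70² = 6241 - 4900 = 1341
b = 2 × 79 × 70 = 11060
c = 79² + 70² = 6241 + 4900 = 11141
Verification: 1341² + 11060² = 1798281 + 122323600 = 124121881 = 11141² ✓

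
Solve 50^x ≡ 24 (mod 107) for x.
3

Baby-step giant-step with step n = ⌈√107⌉ = 11.
Baby steps 50^j mod 107 (j:value) for j=0..10: 0:1, 1:50, 2:39, 3:24, 4:23, 5:80, 6:41, 7:17, 8:101, 9:21, 10:87.
h = 24 is already in the table at j=3, so x = 3.
Check: 50^3 ≡ 24 (mod 107).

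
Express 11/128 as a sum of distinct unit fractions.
1/12 + 1/384

Greedy algorithm:
11/128: ceiling(128/11) = 12, use 1/12
1/384: ceiling(384/1) = 384, use 1/384
Result: 11/128 = 1/12 + 1/384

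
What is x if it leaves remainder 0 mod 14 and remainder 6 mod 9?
42

Using Chinese Remainder Theorem:
M = 14 × 9 = 126
M1 = 9, M2 = 14
y1 = 9^(-1) mod 14 = 11
y2 = 14^(-1) mod 9 = 2
x = (0×9×11 + 6×14×2) mod 126 = 42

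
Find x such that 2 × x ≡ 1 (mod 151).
76

gcd(2, 151) = 1, so the inverse exists.
Extended Euclidean algorithm on (151, 2):
151 = 75 × 2 + 1  ⟹  1 = (1)·151 + (-75)·2
So (-75)·2 ≡ 1 (mod 151), i.e. 2^(-1) ≡ -75 ≡ 76 (mod 151).
Check: 2 × 76 = 152 ≡ 1 (mod 151)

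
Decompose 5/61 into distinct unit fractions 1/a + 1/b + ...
1/13 + 1/199 + 1/52603 + 1/4150560811 + 1/34454310087467394631

Greedy algorithm:
5/61: ceiling(61/5) = 13, use 1/13
4/793: ceiling(793/4) = 199, use 1/199
3/157807: ceiling(157807/3) = 52603, use 1/52603
2/8301121621: ceiling(8301121621/2) = 4150560811, use 1/4150560811
1/34454310087467394631: ceiling(34454310087467394631/1) = 34454310087467394631, use 1/34454310087467394631
Result: 5/61 = 1/13 + 1/199 + 1/52603 + 1/4150560811 + 1/34454310087467394631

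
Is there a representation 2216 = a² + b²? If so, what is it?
10² + 46² (a=10, b=46)

Factorization: 2216 = 2^3 × 277
By Fermat: n is sum of two squares iff every prime p ≡ 3 (mod 4) appears to even power.
All primes ≡ 3 (mod 4) appear to even power.
Search a = 0, 1, 2, … for 2216 - a² a perfect square: first hit at a = 10: 2216 - 100 = 2116 = 46².
2216 = 10² + 46² = 100 + 2116 ✓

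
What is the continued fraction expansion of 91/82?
[1; 9, 9]

Euclidean algorithm steps:
91 = 1 × 82 + 9
82 = 9 × 9 + 1
9 = 9 × 1 + 0
Continued fraction: [1; 9, 9]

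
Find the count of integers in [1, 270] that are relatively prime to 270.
72

270 = 2 × 3^3 × 5
φ(n) = n × ∏(1 - 1/p) for each prime p dividing n
φ(270) = 270 × (1 - 1/2) × (1 - 1/3) × (1 - 1/5) = 72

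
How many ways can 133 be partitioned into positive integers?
7346629512

p(n) counts ways to write n as a sum of positive integers (order ignored).
Euler's pentagonal recurrence: p(k) = p(k-1) + p(k-2) - p(k-5) - p(k-7) + p(k-12) + p(k-15) - ... (offsets j(3j∓1)/2, signs ++--, p(0)=1, p(<0)=0).
DP table for k = 0..132: p(0)=1, p(1)=1, p(2)=2, p(3)=3, p(4)=5, p(5)=7, p(6)=11, p(7)=15, p(8)=22, p(9)=30, p(10)=42, p(11)=56, p(12)=77, p(13)=101, p(14)=135, p(15)=176, p(16)=231, p(17)=297, p(18)=385, p(19)=490, p(20)=627, p(21)=792, p(22)=1002, p(23)=1255, p(24)=1575, p(25)=1958, p(26)=2436, p(27)=3010, p(28)=3718, p(29)=4565, p(30)=5604, p(31)=6842, p(32)=8349, p(33)=10143, p(34)=12310, p(35)=14883, p(36)=17977, p(37)=21637, p(38)=26015, p(39)=31185, p(40)=37338, p(41)=44583, p(42)=53174, p(43)=63261, p(44)=75175, p(45)=89134, p(46)=105558, p(47)=124754, p(48)=147273, p(49)=173525, p(50)=204226, p(51)=239943, p(52)=281589, p(53)=329931, p(54)=386155, p(55)=451276, p(56)=526823, p(57)=614154, p(58)=715220, p(59)=831820, p(60)=966467, p(61)=1121505, p(62)=1300156, p(63)=1505499, p(64)=1741630, p(65)=2012558, p(66)=2323520, p(67)=2679689, p(68)=3087735, p(69)=3554345, p(70)=4087968, p(71)=4697205, p(72)=5392783, p(73)=6185689, p(74)=7089500, p(75)=8118264, p(76)=9289091, p(77)=10619863, p(78)=12132164, p(79)=13848650, p(80)=15796476, p(81)=18004327, p(82)=20506255, p(83)=23338469, p(84)=26543660, p(85)=30167357, p(86)=34262962, p(87)=38887673, p(88)=44108109, p(89)=49995925, p(90)=56634173, p(91)=64112359, p(92)=72533807, p(93)=82010177, p(94)=92669720, p(95)=104651419, p(96)=118114304, p(97)=133230930, p(98)=150198136, p(99)=169229875, p(100)=190569292, p(101)=214481126, p(102)=241265379, p(103)=271248950, p(104)=304801365, p(105)=342325709, p(106)=384276336, p(107)=431149389, p(108)=483502844, p(109)=541946240, p(110)=607163746, p(111)=679903203, p(112)=761002156, p(113)=851376628, p(114)=952050665, p(115)=1064144451, p(116)=1188908248, p(117)=1327710076, p(118)=1482074143, p(119)=1653668665, p(120)=1844349560, p(121)=2056148051, p(122)=2291320912, p(123)=2552338241, p(124)=2841940500, p(125)=3163127352, p(126)=3519222692, p(127)=3913864295, p(128)=4351078600, p(129)=4835271870, p(130)=5371315400, p(131)=5964539504, p(132)=6620830889.
Final step: p(133) = p(132) + p(131) - p(128) - p(126) + p(121) + p(118) - p(111) - p(107) + p(98) + p(93) - p(82) - p(76) + p(63) + p(56) - p(41) - p(33) + p(16) + p(7)
= 6620830889 + 5964539504 - 4351078600 - 3519222692 + 2056148051 + 1482074143 - 679903203 - 431149389 + 150198136 + 82010177 - 20506255 - 9289091 + 1505499 + 526823 - 44583 - 10143 + 231 + 15
= 7346629512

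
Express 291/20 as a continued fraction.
[14; 1, 1, 4, 2]

Euclidean algorithm steps:
291 = 14 × 20 + 11
20 = 1 × 11 + 9
11 = 1 × 9 + 2
9 = 4 × 2 + 1
2 = 2 × 1 + 0
Continued fraction: [14; 1, 1, 4, 2]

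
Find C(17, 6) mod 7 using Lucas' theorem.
0

Using Lucas' theorem:
Write n=17 and k=6 in base 7:
n in base 7: [2, 3]
k in base 7: [0, 6]
C(17,6) mod 7 = ∏ C(n_i, k_i) mod 7
Digit binomials (mod 7): C(2,0) = 1; C(3,6) = 0 (k_i > n_i)
Product: 1 × 0 = 0 ≡ 0 (mod 7)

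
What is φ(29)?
28

29 = 29
φ(n) = n × ∏(1 - 1/p) for each prime p dividing n
φ(29) = 29 × (1 - 1/29) = 28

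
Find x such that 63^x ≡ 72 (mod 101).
3

Baby-step giant-step with step n = ⌈√101⌉ = 11.
Baby steps 63^j mod 101 (j:value) for j=0..10: 0:1, 1:63, 2:30, 3:72, 4:92, 5:39, 6:33, 7:59, 8:81, 9:53, 10:6.
h = 72 is already in the table at j=3, so x = 3.
Check: 63^3 ≡ 72 (mod 101).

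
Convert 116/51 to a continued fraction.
[2; 3, 1, 1, 1, 4]

Euclidean algorithm steps:
116 = 2 × 51 + 14
51 = 3 × 14 + 9
14 = 1 × 9 + 5
9 = 1 × 5 + 4
5 = 1 × 4 + 1
4 = 4 × 1 + 0
Continued fraction: [2; 3, 1, 1, 1, 4]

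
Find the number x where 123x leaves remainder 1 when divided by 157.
60

gcd(123, 157) = 1, so the inverse exists.
Extended Euclidean algorithm on (157, 123):
157 = 1 × 123 + 34  ⟹  34 = (1)·157 + (-1)·123
123 = 3 × 34 + 21  ⟹  21 = (-3)·157 + (4)·123
34 = 1 × 21 + 13  ⟹  13 = (4)·157 + (-5)·123
21 = 1 × 13 + 8  ⟹  8 = (-7)·157 + (9)·123
13 = 1 × 8 + 5  ⟹  5 = (11)·157 + (-14)·123
8 = 1 × 5 + 3  ⟹  3 = (-18)·157 + (23)·123
5 = 1 × 3 + 2  ⟹  2 = (29)·157 + (-37)·123
3 = 1 × 2 + 1  ⟹  1 = (-47)·157 + (60)·123
So (60)·123 ≡ 1 (mod 157), i.e. 123^(-1) ≡ 60 (mod 157).
Check: 123 × 60 = 7380 ≡ 1 (mod 157)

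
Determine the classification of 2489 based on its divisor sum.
deficient

Proper divisors of 2489: sum = 1 + 19 + 131 = 151
Since 151 < 2489, 2489 is deficient.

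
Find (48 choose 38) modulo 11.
0

Using Lucas' theorem:
Write n=48 and k=38 in base 11:
n in base 11: [4, 4]
k in base 11: [3, 5]
C(48,38) mod 11 = ∏ C(n_i, k_i) mod 11
Digit binomials (mod 11): C(4,3) = 4; C(4,5) = 0 (k_i > n_i)
Product: 4 × 0 = 0 ≡ 0 (mod 11)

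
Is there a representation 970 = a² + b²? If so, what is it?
3² + 31² (a=3, b=31)

Factorization: 970 = 2 × 5 × 97
By Fermat: n is sum of two squares iff every prime p ≡ 3 (mod 4) appears to even power.
All primes ≡ 3 (mod 4) appear to even power.
Search a = 0, 1, 2, … for 970 - a² a perfect square: first hit at a = 3: 970 - 9 = 961 = 31².
970 = 3² + 31² = 9 + 961 ✓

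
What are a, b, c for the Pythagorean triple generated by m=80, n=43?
(4551, 6880, 8249)

Euclid's formula: a = m² - n², b = 2mn, c = m² + n²
m = 80, n = 43
a = 80² - 43² = 6400 - 1849 = 4551
b = 2 × 80 × 43 = 6880
c = 80² + 43² = 6400 + 1849 = 8249
Verification: 4551² + 6880² = 20711601 + 47334400 = 68046001 = 8249² ✓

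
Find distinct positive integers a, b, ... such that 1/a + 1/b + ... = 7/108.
1/16 + 1/432

Greedy algorithm:
7/108: ceiling(108/7) = 16, use 1/16
1/432: ceiling(432/1) = 432, use 1/432
Result: 7/108 = 1/16 + 1/432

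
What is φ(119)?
96

119 = 7 × 17
φ(n) = n × ∏(1 - 1/p) for each prime p dividing n
φ(119) = 119 × (1 - 1/7) × (1 - 1/17) = 96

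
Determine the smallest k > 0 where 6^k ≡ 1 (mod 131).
130

131 is prime, so ord(6) divides φ(131) = 130.
Divisors of 130: 1, 2, 5, 10, 13, 26, 65, 130.
Repeated squaring: 6^1 ≡ 6, 6^2 ≡ 36, 6^4 ≡ 117, 6^8 ≡ 65, 6^16 ≡ 33, 6^32 ≡ 41, 6^64 ≡ 109, 6^128 ≡ 91 (mod 131).
Test 6^d mod 131 for each divisor d in increasing order:
6^1 ≡ 6
6^2 ≡ 36
6^5 = 6^4·6^1 ≡ 47
6^10 = 6^8·6^2 ≡ 113
6^13 = 6^8·6^4·6^1 ≡ 42
6^26 = 6^16·6^8·6^2 ≡ 61
6^65 = 6^64·6^1 ≡ 130
6^130 = 6^128·6^2 ≡ 1  ← first divisor giving 1
The order is 130.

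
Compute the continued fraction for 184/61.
[3; 61]

Euclidean algorithm steps:
184 = 3 × 61 + 1
61 = 61 × 1 + 0
Continued fraction: [3; 61]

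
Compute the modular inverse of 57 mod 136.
105

gcd(57, 136) = 1, so the inverse exists.
Extended Euclidean algorithm on (136, 57):
136 = 2 × 57 + 22  ⟹  22 = (1)·136 + (-2)·57
57 = 2 × 22 + 13  ⟹  13 = (-2)·136 + (5)·57
22 = 1 × 13 + 9  ⟹  9 = (3)·136 + (-7)·57
13 = 1 × 9 + 4  ⟹  4 = (-5)·136 + (12)·57
9 = 2 × 4 + 1  ⟹  1 = (13)·136 + (-31)·57
So (-31)·57 ≡ 1 (mod 136), i.e. 57^(-1) ≡ -31 ≡ 105 (mod 136).
Check: 57 × 105 = 5985 ≡ 1 (mod 136)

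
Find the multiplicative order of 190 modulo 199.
198

199 is prime, so ord(190) divides φ(199) = 198.
Divisors of 198: 1, 2, 3, 6, 9, 11, 18, 22, 33, 66, 99, 198.
Repeated squaring: 190^1 ≡ 190, 190^2 ≡ 81, 190^4 ≡ 193, 190^8 ≡ 36, 190^16 ≡ 102, 190^32 ≡ 56, 190^64 ≡ 151, 190^128 ≡ 115 (mod 199).
Test 190^d mod 199 for each divisor d in increasing order:
190^1 ≡ 190
190^2 ≡ 81
190^3 = 190^2·190^1 ≡ 67
190^6 = 190^4·190^2 ≡ 111
190^9 = 190^8·190^1 ≡ 74
190^11 = 190^8·190^2·190^1 ≡ 24
190^18 = 190^16·190^2 ≡ 103
190^22 = 190^16·190^4·190^2 ≡ 178
190^33 = 190^32·190^1 ≡ 93
190^66 = 190^64·190^2 ≡ 92
190^99 = 190^64·190^32·190^2·190^1 ≡ 198
190^198 = 190^128·190^64·190^4·190^2 ≡ 1  ← first divisor giving 1
The order is 198.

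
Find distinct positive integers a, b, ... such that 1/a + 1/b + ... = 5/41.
1/9 + 1/93 + 1/11439

Greedy algorithm:
5/41: ceiling(41/5) = 9, use 1/9
4/369: ceiling(369/4) = 93, use 1/93
1/11439: ceiling(11439/1) = 11439, use 1/11439
Result: 5/41 = 1/9 + 1/93 + 1/11439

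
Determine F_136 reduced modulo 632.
187

Matrix identity: Q^n = [[F_(n+1), F_n], [F_n, F_(n-1)]] with Q = [[1,1],[1,0]].
n = 136 = 10001000₂. Square-and-multiply, entries mod 632:
Q^1 = [[1,1],[1,0]]
Q^2 = (Q^1)² = [[2,1],[1,1]]
Q^4 = (Q^2)² = [[5,3],[3,2]]
Q^8 = (Q^4)² = [[34,21],[21,13]]
Q^17 = (Q^8)²·Q = [[56,333],[333,355]]
Q^34 = (Q^17)² = [[265,351],[351,546]]
Q^68 = (Q^34)² = [[34,261],[261,405]]
Q^136 = (Q^68)² = [[389,187],[187,202]]
F_136 mod 632 = Q^136[0][1] = 187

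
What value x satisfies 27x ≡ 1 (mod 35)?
13

gcd(27, 35) = 1, so the inverse exists.
Extended Euclidean algorithm on (35, 27):
35 = 1 × 27 + 8  ⟹  8 = (1)·35 + (-1)·27
27 = 3 × 8 + 3  ⟹  3 = (-3)·35 + (4)·27
8 = 2 × 3 + 2  ⟹  2 = (7)·35 + (-9)·27
3 = 1 × 2 + 1  ⟹  1 = (-10)·35 + (13)·27
So (13)·27 ≡ 1 (mod 35), i.e. 27^(-1) ≡ 13 (mod 35).
Check: 27 × 13 = 351 ≡ 1 (mod 35)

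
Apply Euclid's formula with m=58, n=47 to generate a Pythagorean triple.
(1155, 5452, 5573)

Euclid's formula: a = m² - n², b = 2mn, c = m² + n²
m = 58, n = 47
a = 58² - 47² = 3364 - 2209 = 1155
b = 2 × 58 × 47 = 5452
c = 58² + 47² = 3364 + 2209 = 5573
Verification: 1155² + 5452² = 1334025 + 29724304 = 31058329 = 5573² ✓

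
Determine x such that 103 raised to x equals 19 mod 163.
161

Baby-step giant-step with step n = ⌈√163⌉ = 13.
Baby steps 103^j mod 163 (j:value) for j=0..12: 0:1, 1:103, 2:14, 3:138, 4:33, 5:139, 6:136, 7:153, 8:111, 9:23, 10:87, 11:159, 12:77.
Giant-step multiplier: 103^(-13) ≡ 103^(162-13) = 103^149 ≡ 32 (mod 163).
Giant steps γ_i = 19·32^i mod 163: γ_0=19, γ_1=119, γ_2=59, γ_3=95, γ_4=106, γ_5=132, γ_6=149, γ_7=41, γ_8=8, γ_9=93, γ_10=42, γ_11=40, γ_12=139 (in table at j=5).
x = i·n + j = 12·13 + 5 = 161.
Check: 103^161 ≡ 19 (mod 163).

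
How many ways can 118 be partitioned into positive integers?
1482074143

p(n) counts ways to write n as a sum of positive integers (order ignored).
Euler's pentagonal recurrence: p(k) = p(k-1) + p(k-2) - p(k-5) - p(k-7) + p(k-12) + p(k-15) - ... (offsets j(3j∓1)/2, signs ++--, p(0)=1, p(<0)=0).
DP table for k = 0..117: p(0)=1, p(1)=1, p(2)=2, p(3)=3, p(4)=5, p(5)=7, p(6)=11, p(7)=15, p(8)=22, p(9)=30, p(10)=42, p(11)=56, p(12)=77, p(13)=101, p(14)=135, p(15)=176, p(16)=231, p(17)=297, p(18)=385, p(19)=490, p(20)=627, p(21)=792, p(22)=1002, p(23)=1255, p(24)=1575, p(25)=1958, p(26)=2436, p(27)=3010, p(28)=3718, p(29)=4565, p(30)=5604, p(31)=6842, p(32)=8349, p(33)=10143, p(34)=12310, p(35)=14883, p(36)=17977, p(37)=21637, p(38)=26015, p(39)=31185, p(40)=37338, p(41)=44583, p(42)=53174, p(43)=63261, p(44)=75175, p(45)=89134, p(46)=105558, p(47)=124754, p(48)=147273, p(49)=173525, p(50)=204226, p(51)=239943, p(52)=281589, p(53)=329931, p(54)=386155, p(55)=451276, p(56)=526823, p(57)=614154, p(58)=715220, p(59)=831820, p(60)=966467, p(61)=1121505, p(62)=1300156, p(63)=1505499, p(64)=1741630, p(65)=2012558, p(66)=2323520, p(67)=2679689, p(68)=3087735, p(69)=3554345, p(70)=4087968, p(71)=4697205, p(72)=5392783, p(73)=6185689, p(74)=7089500, p(75)=8118264, p(76)=9289091, p(77)=10619863, p(78)=12132164, p(79)=13848650, p(80)=15796476, p(81)=18004327, p(82)=20506255, p(83)=23338469, p(84)=26543660, p(85)=30167357, p(86)=34262962, p(87)=38887673, p(88)=44108109, p(89)=49995925, p(90)=56634173, p(91)=64112359, p(92)=72533807, p(93)=82010177, p(94)=92669720, p(95)=104651419, p(96)=118114304, p(97)=133230930, p(98)=150198136, p(99)=169229875, p(100)=190569292, p(101)=214481126, p(102)=241265379, p(103)=271248950, p(104)=304801365, p(105)=342325709, p(106)=384276336, p(107)=431149389, p(108)=483502844, p(109)=541946240, p(110)=607163746, p(111)=679903203, p(112)=761002156, p(113)=851376628, p(114)=952050665, p(115)=1064144451, p(116)=1188908248, p(117)=1327710076.
Final step: p(118) = p(117) + p(116) - p(113) - p(111) + p(106) + p(103) - p(96) - p(92) + p(83) + p(78) - p(67) - p(61) + p(48) + p(41) - p(26) - p(18) + p(1)
= 1327710076 + 1188908248 - 851376628 - 679903203 + 384276336 + 271248950 - 118114304 - 72533807 + 23338469 + 12132164 - 2679689 - 1121505 + 147273 + 44583 - 2436 - 385 + 1
= 1482074143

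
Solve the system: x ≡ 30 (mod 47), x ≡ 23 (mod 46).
1863

Using Chinese Remainder Theorem:
M = 47 × 46 = 2162
M1 = 46, M2 = 47
y1 = 46^(-1) mod 47 = 46
y2 = 47^(-1) mod 46 = 1
x = (30×46×46 + 23×47×1) mod 2162 = 1863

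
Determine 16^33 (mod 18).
10

Repeated squaring. Binary of 33 = 100001.
16^1 ≡ 16 (mod 18); 16^2 ≡ 4 (mod 18); 16^4 ≡ 16 (mod 18); 16^8 ≡ 4 (mod 18); 16^16 ≡ 16 (mod 18); 16^32 ≡ 4 (mod 18)
16^33 = 16^1 × 16^32 ≡ 10 (mod 18)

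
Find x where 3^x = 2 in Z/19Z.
7

Baby-step giant-step with step n = ⌈√19⌉ = 5.
Baby steps 3^j mod 19 (j:value) for j=0..4: 0:1, 1:3, 2:9, 3:8, 4:5.
Giant-step multiplier: 3^(-5) ≡ 3^(18-5) = 3^13 ≡ 14 (mod 19).
Giant steps γ_i = 2·14^i mod 19: γ_0=2, γ_1=9 (in table at j=2).
x = i·n + j = 1·5 + 2 = 7.
Check: 3^7 ≡ 2 (mod 19).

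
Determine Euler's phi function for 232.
112

232 = 2^3 × 29
φ(n) = n × ∏(1 - 1/p) for each prime p dividing n
φ(232) = 232 × (1 - 1/2) × (1 - 1/29) = 112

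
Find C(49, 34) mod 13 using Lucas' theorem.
5

Using Lucas' theorem:
Write n=49 and k=34 in base 13:
n in base 13: [3, 10]
k in base 13: [2, 8]
C(49,34) mod 13 = ∏ C(n_i, k_i) mod 13
Digit binomials (mod 13): C(3,2) = 3; C(10,8) = 45 ≡ 6
Product: 3 × 6 = 18 ≡ 5 (mod 13)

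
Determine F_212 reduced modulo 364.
129

Matrix identity: Q^n = [[F_(n+1), F_n], [F_n, F_(n-1)]] with Q = [[1,1],[1,0]].
n = 212 = 11010100₂. Square-and-multiply, entries mod 364:
Q^1 = [[1,1],[1,0]]
Q^3 = (Q^1)²·Q = [[3,2],[2,1]]
Q^6 = (Q^3)² = [[13,8],[8,5]]
Q^13 = (Q^6)²·Q = [[13,233],[233,144]]
Q^26 = (Q^13)² = [[222,181],[181,41]]
Q^53 = (Q^26)²·Q = [[64,145],[145,283]]
Q^106 = (Q^53)² = [[5,83],[83,286]]
Q^212 = (Q^106)² = [[362,129],[129,233]]
F_212 mod 364 = Q^212[0][1] = 129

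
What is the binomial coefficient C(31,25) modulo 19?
12

Using Lucas' theorem:
Write n=31 and k=25 in base 19:
n in base 19: [1, 12]
k in base 19: [1, 6]
C(31,25) mod 19 = ∏ C(n_i, k_i) mod 19
Digit binomials (mod 19): C(1,1) = 1; C(12,6) = 924 ≡ 12
Product: 1 × 12 = 12 ≡ 12 (mod 19)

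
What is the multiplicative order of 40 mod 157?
39

157 is prime, so ord(40) divides φ(157) = 156.
Divisors of 156: 1, 2, 3, 4, 6, 12, 13, 26, 39, 52, 78, 156.
Repeated squaring: 40^1 ≡ 40, 40^2 ≡ 30, 40^4 ≡ 115, 40^8 ≡ 37, 40^16 ≡ 113, 40^32 ≡ 52, 40^64 ≡ 35, 40^128 ≡ 126 (mod 157).
Test 40^d mod 157 for each divisor d in increasing order:
40^1 ≡ 40
40^2 ≡ 30
40^3 = 40^2·40^1 ≡ 101
40^4 ≡ 115
40^6 = 40^4·40^2 ≡ 153
40^12 = 40^8·40^4 ≡ 16
40^13 = 40^8·40^4·40^1 ≡ 12
40^26 = 40^16·40^8·40^2 ≡ 144
40^39 = 40^32·40^4·40^2·40^1 ≡ 1  ← first divisor giving 1
The order is 39.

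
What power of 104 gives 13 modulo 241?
151

Baby-step giant-step with step n = ⌈√241⌉ = 16.
Baby steps 104^j mod 241 (j:value) for j=0..15: 0:1, 1:104, 2:212, 3:117, 4:118, 5:222, 6:193, 7:69, 8:187, 9:168, 10:120, 11:189, 12:135, 13:62, 14:182, 15:130.
Giant-step multiplier: 104^(-16) ≡ 104^(240-16) = 104^224 ≡ 231 (mod 241).
Giant steps γ_i = 13·231^i mod 241: γ_0=13, γ_1=111, γ_2=95, γ_3=14, γ_4=101, γ_5=195, γ_6=219, γ_7=220, γ_8=210, γ_9=69 (in table at j=7).
x = i·n + j = 9·16 + 7 = 151.
Check: 104^151 ≡ 13 (mod 241).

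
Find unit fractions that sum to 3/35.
1/12 + 1/420

Greedy algorithm:
3/35: ceiling(35/3) = 12, use 1/12
1/420: ceiling(420/1) = 420, use 1/420
Result: 3/35 = 1/12 + 1/420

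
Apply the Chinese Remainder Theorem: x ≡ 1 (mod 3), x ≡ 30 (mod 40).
70

Using Chinese Remainder Theorem:
M = 3 × 40 = 120
M1 = 40, M2 = 3
y1 = 40^(-1) mod 3 = 1
y2 = 3^(-1) mod 40 = 27
x = (1×40×1 + 30×3×27) mod 120 = 70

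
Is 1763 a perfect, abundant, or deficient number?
deficient

Proper divisors of 1763: sum = 1 + 41 + 43 = 85
Since 85 < 1763, 1763 is deficient.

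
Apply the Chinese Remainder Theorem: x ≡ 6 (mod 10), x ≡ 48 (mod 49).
146

Using Chinese Remainder Theorem:
M = 10 × 49 = 490
M1 = 49, M2 = 10
y1 = 49^(-1) mod 10 = 9
y2 = 10^(-1) mod 49 = 5
x = (6×49×9 + 48×10×5) mod 490 = 146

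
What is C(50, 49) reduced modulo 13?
11

Using Lucas' theorem:
Write n=50 and k=49 in base 13:
n in base 13: [3, 11]
k in base 13: [3, 10]
C(50,49) mod 13 = ∏ C(n_i, k_i) mod 13
Digit binomials (mod 13): C(3,3) = 1; C(11,10) = 11
Product: 1 × 11 = 11 ≡ 11 (mod 13)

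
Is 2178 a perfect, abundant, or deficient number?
abundant

Proper divisors of 2178: sum = 1 + 2 + 3 + 6 + 9 + 11 + 18 + 22 + ... + 242 + 363 + 726 + 1089 (17 divisors) = 3009
Since 3009 > 2178, 2178 is abundant.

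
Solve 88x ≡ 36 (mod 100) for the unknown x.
x ≡ 22 (mod 25)

gcd(88, 100) = 4, which divides 36, so solutions exist.
Divide through by 4: 22x ≡ 9 (mod 25).
Find 22^(-1) mod 25 by the extended Euclidean algorithm:
25 = 1 × 22 + 3  ⟹  3 = (1)·25 + (-1)·22
22 = 7 × 3 + 1  ⟹  1 = (-7)·25 + (8)·22
So (8)·22 ≡ 1 (mod 25), i.e. 22^(-1) ≡ 8 (mod 25).
x ≡ 8 × 9 = 72 ≡ 22 (mod 25).
Check: 88 × 22 = 1936 ≡ 36 (mod 100).
x ≡ 22 (mod 25), giving 4 solutions mod 100.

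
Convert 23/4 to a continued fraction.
[5; 1, 3]

Euclidean algorithm steps:
23 = 5 × 4 + 3
4 = 1 × 3 + 1
3 = 3 × 1 + 0
Continued fraction: [5; 1, 3]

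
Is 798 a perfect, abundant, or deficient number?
abundant

Proper divisors of 798: sum = 1 + 2 + 3 + 6 + 7 + 14 + 19 + 21 + 38 + 42 + 57 + 114 + 133 + 266 + 399 = 1122
Since 1122 > 798, 798 is abundant.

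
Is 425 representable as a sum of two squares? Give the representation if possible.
5² + 20² (a=5, b=20)

Factorization: 425 = 5^2 × 17
By Fermat: n is sum of two squares iff every prime p ≡ 3 (mod 4) appears to even power.
All primes ≡ 3 (mod 4) appear to even power.
Search a = 0, 1, 2, … for 425 - a² a perfect square: first hit at a = 5: 425 - 25 = 400 = 20².
425 = 5² + 20² = 25 + 400 ✓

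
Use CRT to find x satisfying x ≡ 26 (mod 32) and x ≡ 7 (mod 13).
410

Using Chinese Remainder Theorem:
M = 32 × 13 = 416
M1 = 13, M2 = 32
y1 = 13^(-1) mod 32 = 5
y2 = 32^(-1) mod 13 = 11
x = (26×13×5 + 7×32×11) mod 416 = 410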